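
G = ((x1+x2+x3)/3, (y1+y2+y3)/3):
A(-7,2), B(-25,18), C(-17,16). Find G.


Gx = (-7- 25- 17)/3 = -49/3 = -16.3333
Gy = (2+18+16)/3 = 36/3 = 12.0000

G = (-16.3333, 12.0000)


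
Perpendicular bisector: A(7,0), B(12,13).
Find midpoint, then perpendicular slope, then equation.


Midpoint = (9.5, 6.5)
Slope of AB = dy/dx = 13/5 = 2.6000
Perp slope = -dx/dy = -5/13 = -0.3846
b = My - (perp slope)*Mx = 6.5 + (5*9.5)/13 = 6.5 + 3.6538 = 10.1538

y = -0.3846x + 10.1538


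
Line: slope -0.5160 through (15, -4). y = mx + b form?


y + 4 = -0.5160(x - 15)
y = -0.5160x - 4 + 0.5160*15
y = -0.5160x + 3.7400

y = -0.5160x + 3.7400


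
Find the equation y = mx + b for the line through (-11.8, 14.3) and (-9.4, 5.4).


m = (-8.9)/(2.4) = -3.7083
b = y1 - m*x1 = 14.3 - (-8.9*(-11.8))/(2.4) = 14.3 - 43.7583 = -29.4583

y = -3.7083x - 29.4583


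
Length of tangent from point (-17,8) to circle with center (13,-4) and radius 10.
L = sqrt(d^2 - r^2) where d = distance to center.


d = sqrt((-17-13)^2 + (8+ 4)^2) = sqrt(900+144) = 32.3110
L = sqrt(1044.0000 - 100) = sqrt(944.0000) = 30.7246

30.7246


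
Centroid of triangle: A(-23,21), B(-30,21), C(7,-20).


Gx = (-23- 30+7)/3 = -46/3 = -15.3333
Gy = (21+21- 20)/3 = 22/3 = 7.3333

G = (-15.3333, 7.3333)


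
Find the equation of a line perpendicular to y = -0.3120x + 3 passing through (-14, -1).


Perpendicular slope = -1/m1 = -1/(-0.3120) = 3.2051
b2 = y0 - m2*x0 = -1 - 14/(-0.3120) = -1 + 44.8718 = 43.8718

y = 3.2051x + 43.8718


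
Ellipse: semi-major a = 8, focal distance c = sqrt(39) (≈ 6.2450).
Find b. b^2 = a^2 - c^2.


b^2 = 8^2 - (sqrt(39))^2 = 64 - 39 = 25
b = sqrt(25) = 5

b = 5


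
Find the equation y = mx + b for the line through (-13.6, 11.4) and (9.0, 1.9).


m = (-9.5)/(22.6) = -0.4204
b = y1 - m*x1 = 11.4 - (-9.5*(-13.6))/(22.6) = 11.4 - 5.7168 = 5.6832

y = -0.4204x + 5.6832


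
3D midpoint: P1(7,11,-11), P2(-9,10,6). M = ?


Mx = (7- 9)/2 = -1.0000
My = (11+10)/2 = 10.5000
Mz = (-11+6)/2 = -2.5000

M = (-1.0000, 10.5000, -2.5000)


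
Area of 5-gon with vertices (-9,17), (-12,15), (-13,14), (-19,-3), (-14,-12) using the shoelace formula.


sum(xi*y_{i+1}) = -9*15 - 12*14 - 13*(-3) - 19*(-12) - 14*17 = -274
sum(yi*x_{i+1}) = 17*(-12) + 15*(-13) + 14*(-19) - 3*(-14) - 12*(-9) = -515
Area = |-274 + 515|/2 = 241/2 = 120.5000

120.5000 sq units


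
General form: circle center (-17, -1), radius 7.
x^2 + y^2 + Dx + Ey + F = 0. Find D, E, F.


(x+ 17)^2 + (y+ 1)^2 = 7^2
D = -2h = 34, E = -2k = 2
F = h^2+k^2-r^2 = 289+1-49 = 241

D = 34, E = 2, F = 241


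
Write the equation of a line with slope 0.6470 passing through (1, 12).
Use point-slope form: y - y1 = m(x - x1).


y - 12 = 0.6470(x - 1)
y = 0.6470x + 12 - 0.6470*1
y = 0.6470x + 11.3530

y = 0.6470x + 11.3530


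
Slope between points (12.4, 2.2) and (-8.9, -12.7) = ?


dy = -12.7 - 2.2 = -14.9
dx = -8.9 - 12.4 = -21.3
m = -14.9/(-21.3) = 0.6995

m = 0.6995


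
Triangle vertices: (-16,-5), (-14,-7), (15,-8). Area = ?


-16*(-7+ 8) = -16
-14*(-8+ 5) = 42
15*(-5+ 7) = 30
sum = 56
Area = |56|/2 = 28.0000

28.0000 sq units


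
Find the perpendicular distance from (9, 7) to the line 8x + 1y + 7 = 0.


|8*9 + 1*7 + 7| = |86| = 86
sqrt(64 + 1) = sqrt(65) = 8.0623
d = 86/sqrt(65) = 10.6670

10.6670


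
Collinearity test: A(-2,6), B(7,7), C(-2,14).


-2*(7-14) + 7*(14-6) - 2*(6-7)
= 14 + 56 + 2 = 72

No, not collinear (determinant = 72)


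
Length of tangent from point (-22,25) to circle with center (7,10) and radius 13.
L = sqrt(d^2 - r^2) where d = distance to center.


d = sqrt((-22-7)^2 + (25-10)^2) = sqrt(841+225) = 32.6497
L = sqrt(1066.0000 - 169) = sqrt(897.0000) = 29.9500

29.9500


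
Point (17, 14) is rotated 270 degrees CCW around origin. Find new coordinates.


cos(270) = 0, sin(270) = -1
x' = 17*0 - 14*(-1) = 14
y' = 17*(-1) + 14*0 = -17

(14, -17)


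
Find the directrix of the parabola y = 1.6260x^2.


a = 1.6260
1/(4a) = 0.1538
directrix: y = -0.1538 = -0.1538

y = -0.1538


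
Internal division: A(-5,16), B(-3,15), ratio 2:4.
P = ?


Px = (2*(-3) + 4*(-5))/6 = -26/6 = -4.3333
Py = (2*15 + 4*16)/6 = 94/6 = 15.6667

P = (-4.3333, 15.6667)


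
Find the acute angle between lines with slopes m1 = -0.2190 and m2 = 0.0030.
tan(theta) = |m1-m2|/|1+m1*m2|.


m1-m2 = -0.222
1+m1*m2 = 0.999343
tan(theta) = |-0.222/0.999343| = 0.222146
theta = arctan(|-0.222/0.999343|) = 12.5246 degrees (acute angle)

12.5246 degrees


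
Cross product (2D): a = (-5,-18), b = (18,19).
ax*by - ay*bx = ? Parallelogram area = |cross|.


cross = -5*19 + 18*18 = -95 + 324 = 229
Parallelogram area = |229| = 229

cross = 229, parallelogram area = 229


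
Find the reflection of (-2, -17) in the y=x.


Reflection rule for y=x: (y, x)
(-2, -17) -> (-17, -2)

(-17, -2)


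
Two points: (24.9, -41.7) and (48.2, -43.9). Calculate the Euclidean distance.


dx = 48.2 - 24.9 = 23.3
dy = -43.9 + 41.7 = -2.2
d = sqrt(542.89 + 4.84) = sqrt(547.73) = 23.4036

23.4036


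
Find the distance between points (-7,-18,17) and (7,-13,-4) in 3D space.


dx=14, dy=5, dz=-21
d = sqrt(196+25+441) = sqrt(662) = 25.7294

25.7294


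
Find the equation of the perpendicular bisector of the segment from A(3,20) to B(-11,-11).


Midpoint = (-4, 4.5)
Slope of AB = dy/dx = -31/(-14) = 2.2143
Perp slope = -dx/dy = -14/31 = -0.4516
b = My - (perp slope)*Mx = 4.5 + (-14*(-4))/(-31) = 4.5 - 1.8065 = 2.6935

y = -0.4516x + 2.6935


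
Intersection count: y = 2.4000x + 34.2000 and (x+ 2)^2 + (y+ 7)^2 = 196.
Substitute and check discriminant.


Substitute y = 2.4000x + 34.2000: (x+ 2)^2 + (2.4000x+34.2000+ 7)^2 = 196
Expand to Ax^2 + Bx + C = 0, where b-k = 41.2
A = 1+m^2 = 6.76
B = 2(m(b-k) - h) = 2(2.4000*41.2 + 2) = 201.76
C = h^2 + (b-k)^2 - r^2 = 4 + 1697.44 - 196 = 1505.44
disc = B^2-4AC = 40707.0976 - 40707.0976 = 0
disc = 0

1 intersection point (tangent)


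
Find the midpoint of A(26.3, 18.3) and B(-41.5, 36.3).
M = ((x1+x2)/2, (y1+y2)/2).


Mx = (26.3 - 41.5)/2 = -15.2/2 = -7.6000
My = (18.3 + 36.3)/2 = 54.6/2 = 27.3000

(-7.6000, 27.3000)


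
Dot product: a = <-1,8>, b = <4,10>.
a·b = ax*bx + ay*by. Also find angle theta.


a·b = -1*4 + 8*10 = -4 + 80 = 76
|a| = sqrt(1+64) = 8.0623
|b| = sqrt(16+100) = 10.7703
cos(theta) = 76/(sqrt(65)*sqrt(116)) = 76/sqrt(7540) = 0.875242
theta = arccos(76/sqrt(7540)) = 28.9264 degrees

a·b = 76, theta = 28.9264 deg


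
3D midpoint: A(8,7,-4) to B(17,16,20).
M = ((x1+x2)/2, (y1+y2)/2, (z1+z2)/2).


Mx = (8+17)/2 = 12.5000
My = (7+16)/2 = 11.5000
Mz = (-4+20)/2 = 8.0000

M = (12.5000, 11.5000, 8.0000)


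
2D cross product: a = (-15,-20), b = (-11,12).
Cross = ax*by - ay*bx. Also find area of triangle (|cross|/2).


cross = -15*12 + 20*(-11) = -180 - 220 = -400
Triangle area = |-400|/2 = 400/2 = 200.0000

cross = -400, triangle area = 200.0000


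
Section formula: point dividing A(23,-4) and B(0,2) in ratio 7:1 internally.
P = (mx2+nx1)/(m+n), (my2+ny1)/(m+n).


Px = (7*0 + 1*23)/8 = 23/8 = 2.8750
Py = (7*2 + 1*(-4))/8 = 10/8 = 1.2500

P = (2.8750, 1.2500)


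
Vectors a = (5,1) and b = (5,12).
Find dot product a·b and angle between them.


a·b = 5*5 + 1*12 = 25 + 12 = 37
|a| = sqrt(25+1) = 5.0990
|b| = sqrt(25+144) = 13.0000
cos(theta) = 37/(sqrt(26)*sqrt(169)) = 37/sqrt(4394) = 0.558177
theta = arccos(37/sqrt(4394)) = 56.0702 degrees

a·b = 37, theta = 56.0702 deg


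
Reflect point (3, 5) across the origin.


Reflection rule for origin: (-x, -y)
(3, 5) -> (-3, -5)

(-3, -5)


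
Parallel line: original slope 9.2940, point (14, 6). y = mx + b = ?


Parallel lines have equal slopes.
m2 = 9.2940
b2 = 6 - 9.2940*14 = -124.1160

y = 9.2940x - 124.1160


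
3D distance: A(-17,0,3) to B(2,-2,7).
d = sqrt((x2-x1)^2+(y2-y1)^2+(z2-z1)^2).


dx=19, dy=-2, dz=4
d = sqrt(361+4+16) = sqrt(381) = 19.5192

19.5192


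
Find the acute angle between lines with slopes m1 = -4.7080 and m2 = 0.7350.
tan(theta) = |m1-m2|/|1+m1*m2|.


m1-m2 = -5.443
1+m1*m2 = -2.46038
tan(theta) = |-5.443/(-2.46038)| = 2.212260
theta = arctan(|-5.443/(-2.46038)|) = 65.6758 degrees (acute angle)

65.6758 degrees


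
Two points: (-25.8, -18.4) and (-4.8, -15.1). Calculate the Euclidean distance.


dx = -4.8 + 25.8 = 21.0
dy = -15.1 + 18.4 = 3.3
d = sqrt(441.0 + 10.89) = sqrt(451.89) = 21.2577

21.2577


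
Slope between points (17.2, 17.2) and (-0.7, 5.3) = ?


dy = 5.3 - 17.2 = -11.9
dx = -0.7 - 17.2 = -17.9
m = -11.9/(-17.9) = 0.6648

m = 0.6648


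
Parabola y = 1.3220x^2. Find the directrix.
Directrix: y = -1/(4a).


a = 1.3220
1/(4a) = 0.1891
directrix: y = -0.1891 = -0.1891

y = -0.1891


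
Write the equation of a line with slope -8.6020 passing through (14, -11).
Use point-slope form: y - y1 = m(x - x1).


y + 11 = -8.6020(x - 14)
y = -8.6020x - 11 + 8.6020*14
y = -8.6020x + 109.4280

y = -8.6020x + 109.4280


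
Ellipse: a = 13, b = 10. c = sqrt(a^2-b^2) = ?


c^2 = 13^2 - 10^2 = 169 - 100 = 69
c = sqrt(69) = 8.3066

c = 8.3066


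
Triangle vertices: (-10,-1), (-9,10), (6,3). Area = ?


-10*(10-3) = -70
-9*(3+ 1) = -36
6*(-1-10) = -66
sum = -172
Area = |-172|/2 = 86.0000

86.0000 sq units


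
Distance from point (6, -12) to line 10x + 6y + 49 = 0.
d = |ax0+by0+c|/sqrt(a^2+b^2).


|10*6 + 6*(-12) + 49| = |37| = 37
sqrt(100 + 36) = sqrt(136) = 11.6619
d = 37/sqrt(136) = 3.1727

3.1727


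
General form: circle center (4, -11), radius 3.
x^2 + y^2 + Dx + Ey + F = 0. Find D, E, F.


(x-4)^2 + (y+ 11)^2 = 3^2
D = -2h = -8, E = -2k = 22
F = h^2+k^2-r^2 = 16+121-9 = 128

D = -8, E = 22, F = 128


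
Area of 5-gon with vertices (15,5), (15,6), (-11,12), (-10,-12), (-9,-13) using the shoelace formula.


sum(xi*y_{i+1}) = 15*6 + 15*12 - 11*(-12) - 10*(-13) - 9*5 = 487
sum(yi*x_{i+1}) = 5*15 + 6*(-11) + 12*(-10) - 12*(-9) - 13*15 = -198
Area = |487 + 198|/2 = 685/2 = 342.5000

342.5000 sq units


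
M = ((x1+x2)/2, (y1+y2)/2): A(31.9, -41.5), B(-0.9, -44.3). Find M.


Mx = (31.9 - 0.9)/2 = 31.0/2 = 15.5000
My = (-41.5 - 44.3)/2 = -85.8/2 = -42.9000

(15.5000, -42.9000)


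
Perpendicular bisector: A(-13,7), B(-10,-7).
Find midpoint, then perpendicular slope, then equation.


Midpoint = (-11.5, 0)
Slope of AB = dy/dx = -14/3 = -4.6667
Perp slope = -dx/dy = 3/14 = 0.2143
b = My - (perp slope)*Mx = 0 + (3*(-11.5))/(-14) = 0 + 2.4643 = 2.4643

y = 0.2143x + 2.4643


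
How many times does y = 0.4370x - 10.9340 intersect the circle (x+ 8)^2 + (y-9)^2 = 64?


Substitute y = 0.4370x - 10.9340: (x+ 8)^2 + (0.4370x- 10.9340-9)^2 = 64
Expand to Ax^2 + Bx + C = 0, where b-k = -19.934
A = 1+m^2 = 1.190969
B = 2(m(b-k) - h) = 2(0.4370*(-19.934) + 8) = -1.422316
C = h^2 + (b-k)^2 - r^2 = 64 + 397.364356 - 64 = 397.364356
disc = B^2-4AC = 2.0230 - 1892.9945 = -1890.9715
disc < 0

0 intersection points


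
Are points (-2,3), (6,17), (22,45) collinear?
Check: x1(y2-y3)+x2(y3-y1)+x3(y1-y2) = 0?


-2*(17-45) + 6*(45-3) + 22*(3-17)
= 56 + 252 - 308 = 0

Yes, collinear (determinant = 0)


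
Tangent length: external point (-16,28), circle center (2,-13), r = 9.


d = sqrt((-16-2)^2 + (28+ 13)^2) = sqrt(324+1681) = 44.7772
L = sqrt(2005.0000 - 81) = sqrt(1924.0000) = 43.8634

43.8634


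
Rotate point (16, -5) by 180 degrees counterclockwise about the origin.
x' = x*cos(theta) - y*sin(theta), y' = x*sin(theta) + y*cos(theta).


cos(180) = -1, sin(180) = 0
x' = 16*(-1) + 5*0 = -16
y' = 16*0 - 5*(-1) = 5

(-16, 5)


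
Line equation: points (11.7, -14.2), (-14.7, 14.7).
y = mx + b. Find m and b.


m = (28.9)/(-26.4) = -1.0947
b = y1 - m*x1 = -14.2 - (28.9*11.7)/(-26.4) = -14.2 + 12.8080 = -1.3920

y = -1.0947x - 1.3920


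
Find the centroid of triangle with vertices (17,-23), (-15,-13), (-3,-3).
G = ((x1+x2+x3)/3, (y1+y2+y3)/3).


Gx = (17- 15- 3)/3 = -1/3 = -0.3333
Gy = (-23- 13- 3)/3 = -39/3 = -13.0000

G = (-0.3333, -13.0000)


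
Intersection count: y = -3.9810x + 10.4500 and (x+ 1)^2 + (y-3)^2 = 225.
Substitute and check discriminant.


Substitute y = -3.9810x + 10.4500: (x+ 1)^2 + (-3.9810x+10.4500-3)^2 = 225
Expand to Ax^2 + Bx + C = 0, where b-k = 7.45
A = 1+m^2 = 16.848361
B = 2(m(b-k) - h) = 2(-3.9810*7.45 + 1) = -57.3169
C = h^2 + (b-k)^2 - r^2 = 1 + 55.5025 - 225 = -168.4975
disc = B^2-4AC = 3285.2270 + 11355.6268 = 14640.8538
disc > 0

2 intersection points


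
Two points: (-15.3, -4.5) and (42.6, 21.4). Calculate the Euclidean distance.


dx = 42.6 + 15.3 = 57.9
dy = 21.4 + 4.5 = 25.9
d = sqrt(3352.41 + 670.81) = sqrt(4023.22) = 63.4289

63.4289


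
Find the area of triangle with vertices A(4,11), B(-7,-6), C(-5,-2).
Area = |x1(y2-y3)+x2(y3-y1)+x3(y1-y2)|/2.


4*(-6+ 2) = -16
-7*(-2-11) = 91
-5*(11+ 6) = -85
sum = -10
Area = |-10|/2 = 5.0000

5.0000 sq units


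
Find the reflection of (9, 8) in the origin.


Reflection rule for origin: (-x, -y)
(9, 8) -> (-9, -8)

(-9, -8)


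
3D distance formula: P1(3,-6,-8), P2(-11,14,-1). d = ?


dx=-14, dy=20, dz=7
d = sqrt(196+400+49) = sqrt(645) = 25.3969

25.3969


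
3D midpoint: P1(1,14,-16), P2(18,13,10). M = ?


Mx = (1+18)/2 = 9.5000
My = (14+13)/2 = 13.5000
Mz = (-16+10)/2 = -3.0000

M = (9.5000, 13.5000, -3.0000)


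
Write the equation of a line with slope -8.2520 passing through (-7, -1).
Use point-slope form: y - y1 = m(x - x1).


y + 1 = -8.2520(x + 7)
y = -8.2520x - 1 + 8.2520*(-7)
y = -8.2520x - 58.7640

y = -8.2520x - 58.7640


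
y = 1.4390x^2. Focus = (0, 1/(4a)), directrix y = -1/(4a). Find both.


a = 1.4390
1/(4a) = 0.1737
Focus = (0, 0.1737)
Directrix: y = -0.1737

Focus = (0, 0.1737), Directrix: y = -0.1737


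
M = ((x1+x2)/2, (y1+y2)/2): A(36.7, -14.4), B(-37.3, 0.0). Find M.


Mx = (36.7 - 37.3)/2 = -0.6/2 = -0.3000
My = (-14.4 + 0.0)/2 = -14.4/2 = -7.2000

(-0.3000, -7.2000)


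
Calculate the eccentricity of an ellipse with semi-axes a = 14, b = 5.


c = sqrt(196-25) = sqrt(171) = 13.0767
e = c/a = sqrt(171)/14 = 0.9340

e = 0.9340


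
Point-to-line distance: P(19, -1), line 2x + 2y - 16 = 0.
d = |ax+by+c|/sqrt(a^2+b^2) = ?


|2*19 + 2*(-1) - 16| = |20| = 20
sqrt(4 + 4) = sqrt(8) = 2.8284
d = 20/sqrt(8) = 7.0711

7.0711


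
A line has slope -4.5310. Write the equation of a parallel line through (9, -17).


Parallel lines have equal slopes.
m2 = -4.5310
b2 = -17 + 4.5310*9 = 23.7790

y = -4.5310x + 23.7790


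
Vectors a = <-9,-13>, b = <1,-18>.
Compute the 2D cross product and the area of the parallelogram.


cross = -9*(-18) + 13*1 = 162 + 13 = 175
Parallelogram area = |175| = 175

cross = 175, parallelogram area = 175


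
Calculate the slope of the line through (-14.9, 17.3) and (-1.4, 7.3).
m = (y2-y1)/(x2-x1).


dy = 7.3 - 17.3 = -10.0
dx = -1.4 + 14.9 = 13.5
m = -10.0/13.5 = -0.7407

m = -0.7407


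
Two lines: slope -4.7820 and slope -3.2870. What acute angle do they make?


m1-m2 = -1.495
1+m1*m2 = 16.718434
tan(theta) = |-1.495/16.718434| = 0.089422
theta = arctan(|-1.495/16.718434|) = 5.1099 degrees (acute angle)

5.1099 degrees


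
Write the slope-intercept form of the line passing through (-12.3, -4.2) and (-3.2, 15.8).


m = (20.0)/(9.1) = 2.1978
b = y1 - m*x1 = -4.2 - (20.0*(-12.3))/(9.1) = -4.2 + 27.0330 = 22.8330

y = 2.1978x + 22.8330


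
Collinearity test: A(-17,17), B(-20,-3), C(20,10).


-17*(-3-10) - 20*(10-17) + 20*(17+ 3)
= 221 + 140 + 400 = 761

No, not collinear (determinant = 761)


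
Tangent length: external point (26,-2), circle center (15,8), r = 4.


d = sqrt((26-15)^2 + (-2-8)^2) = sqrt(121+100) = 14.8661
L = sqrt(221.0000 - 16) = sqrt(205.0000) = 14.3178

14.3178


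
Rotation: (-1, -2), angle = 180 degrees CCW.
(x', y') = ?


cos(180) = -1, sin(180) = 0
x' = -1*(-1) + 2*0 = 1
y' = -1*0 - 2*(-1) = 2

(1, 2)


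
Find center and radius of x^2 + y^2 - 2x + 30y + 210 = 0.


h = -D/2 = 2/2 = 1
k = -E/2 = -30/2 = -15
r^2 = h^2 + k^2 - F = 1 + 225 - 210 = 16
r = 4

Center (1, -15), radius = 4


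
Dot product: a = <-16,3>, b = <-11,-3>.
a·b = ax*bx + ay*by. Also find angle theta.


a·b = -16*(-11) + 3*(-3) = 176 - 9 = 167
|a| = sqrt(256+9) = 16.2788
|b| = sqrt(121+9) = 11.4018
cos(theta) = 167/(sqrt(265)*sqrt(130)) = 167/sqrt(34450) = 0.899750
theta = arccos(167/sqrt(34450)) = 25.8748 degrees

a·b = 167, theta = 25.8748 deg


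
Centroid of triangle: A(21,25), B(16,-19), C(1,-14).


Gx = (21+16+1)/3 = 38/3 = 12.6667
Gy = (25- 19- 14)/3 = -8/3 = -2.6667

G = (12.6667, -2.6667)


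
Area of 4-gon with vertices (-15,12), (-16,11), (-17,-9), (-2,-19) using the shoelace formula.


sum(xi*y_{i+1}) = -15*11 - 16*(-9) - 17*(-19) - 2*12 = 278
sum(yi*x_{i+1}) = 12*(-16) + 11*(-17) - 9*(-2) - 19*(-15) = -76
Area = |278 + 76|/2 = 354/2 = 177.0000

177.0000 sq units


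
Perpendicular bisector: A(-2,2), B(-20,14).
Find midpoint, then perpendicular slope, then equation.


Midpoint = (-11, 8)
Slope of AB = dy/dx = 12/(-18) = -0.6667
Perp slope = -dx/dy = 18/12 = 1.5000
b = My - (perp slope)*Mx = 8 + (-18*(-11))/12 = 8 + 16.5000 = 24.5000

y = 1.5000x + 24.5000


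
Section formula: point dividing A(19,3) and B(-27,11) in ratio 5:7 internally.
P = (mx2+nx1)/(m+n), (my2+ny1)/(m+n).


Px = (5*(-27) + 7*19)/12 = -2/12 = -0.1667
Py = (5*11 + 7*3)/12 = 76/12 = 6.3333

P = (-0.1667, 6.3333)


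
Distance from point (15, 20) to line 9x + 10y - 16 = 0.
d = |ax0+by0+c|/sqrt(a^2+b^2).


|9*15 + 10*20 - 16| = |319| = 319
sqrt(81 + 100) = sqrt(181) = 13.4536
d = 319/sqrt(181) = 23.7111

23.7111


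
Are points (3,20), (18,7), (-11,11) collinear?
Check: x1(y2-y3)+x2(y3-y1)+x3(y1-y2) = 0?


3*(7-11) + 18*(11-20) - 11*(20-7)
= -12 - 162 - 143 = -317

No, not collinear (determinant = -317)


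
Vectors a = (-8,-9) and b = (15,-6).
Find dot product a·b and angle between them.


a·b = -8*15 - 9*(-6) = -120 + 54 = -66
|a| = sqrt(64+81) = 12.0416
|b| = sqrt(225+36) = 16.1555
cos(theta) = -66/(sqrt(145)*sqrt(261)) = -66/sqrt(37845) = -0.339265
theta = arccos(-66/sqrt(37845)) = 109.8321 degrees

a·b = -66, theta = 109.8321 deg


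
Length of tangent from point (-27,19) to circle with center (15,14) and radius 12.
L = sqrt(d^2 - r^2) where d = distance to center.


d = sqrt((-27-15)^2 + (19-14)^2) = sqrt(1764+25) = 42.2966
L = sqrt(1789.0000 - 144) = sqrt(1645.0000) = 40.5586

40.5586


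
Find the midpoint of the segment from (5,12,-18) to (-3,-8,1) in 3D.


Mx = (5- 3)/2 = 1.0000
My = (12- 8)/2 = 2.0000
Mz = (-18+1)/2 = -8.5000

M = (1.0000, 2.0000, -8.5000)


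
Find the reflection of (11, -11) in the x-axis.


Reflection rule for x-axis: (x, -y)
(11, -11) -> (11, 11)

(11, 11)


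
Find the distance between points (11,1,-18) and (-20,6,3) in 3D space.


dx=-31, dy=5, dz=21
d = sqrt(961+25+441) = sqrt(1427) = 37.7757

37.7757


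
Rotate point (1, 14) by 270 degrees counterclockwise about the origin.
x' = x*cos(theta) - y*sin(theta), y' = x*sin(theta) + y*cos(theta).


cos(270) = 0, sin(270) = -1
x' = 1*0 - 14*(-1) = 14
y' = 1*(-1) + 14*0 = -1

(14, -1)


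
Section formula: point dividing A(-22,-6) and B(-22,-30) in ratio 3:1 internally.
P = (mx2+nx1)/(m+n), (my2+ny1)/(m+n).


Px = (3*(-22) + 1*(-22))/4 = -88/4 = -22.0000
Py = (3*(-30) + 1*(-6))/4 = -96/4 = -24.0000

P = (-22.0000, -24.0000)


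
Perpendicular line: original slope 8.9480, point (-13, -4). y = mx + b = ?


Perpendicular slope = -1/m1 = -1/8.9480 = -0.1118
b2 = y0 - m2*x0 = -4 - 13/8.9480 = -4 - 1.4528 = -5.4528

y = -0.1118x - 5.4528


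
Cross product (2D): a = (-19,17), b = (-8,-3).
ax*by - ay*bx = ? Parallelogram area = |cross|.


cross = -19*(-3) - 17*(-8) = 57 + 136 = 193
Parallelogram area = |193| = 193

cross = 193, parallelogram area = 193


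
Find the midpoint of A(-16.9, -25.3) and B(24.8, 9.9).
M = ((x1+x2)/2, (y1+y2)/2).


Mx = (-16.9 + 24.8)/2 = 7.9/2 = 3.9500
My = (-25.3 + 9.9)/2 = -15.4/2 = -7.7000

(3.9500, -7.7000)


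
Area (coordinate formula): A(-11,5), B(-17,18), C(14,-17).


-11*(18+ 17) = -385
-17*(-17-5) = 374
14*(5-18) = -182
sum = -193
Area = |-193|/2 = 96.5000

96.5000 sq units


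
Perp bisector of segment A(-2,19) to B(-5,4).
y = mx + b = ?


Midpoint = (-3.5, 11.5)
Slope of AB = dy/dx = -15/(-3) = 5.0000
Perp slope = -dx/dy = -3/15 = -0.2000
b = My - (perp slope)*Mx = 11.5 + (-3*(-3.5))/(-15) = 11.5 - 0.7000 = 10.8000

y = -0.2000x + 10.8000


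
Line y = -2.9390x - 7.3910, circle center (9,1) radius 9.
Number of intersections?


Substitute y = -2.9390x - 7.3910: (x-9)^2 + (-2.9390x- 7.3910-1)^2 = 81
Expand to Ax^2 + Bx + C = 0, where b-k = -8.391
A = 1+m^2 = 9.637721
B = 2(m(b-k) - h) = 2(-2.9390*(-8.391) - 9) = 31.322298
C = h^2 + (b-k)^2 - r^2 = 81 + 70.408881 - 81 = 70.408881
disc = B^2-4AC = 981.0864 - 2714.3246 = -1733.2382
disc < 0

0 intersection points


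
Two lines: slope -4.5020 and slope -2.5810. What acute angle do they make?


m1-m2 = -1.921
1+m1*m2 = 12.619662
tan(theta) = |-1.921/12.619662| = 0.152223
theta = arctan(|-1.921/12.619662|) = 8.6553 degrees (acute angle)

8.6553 degrees


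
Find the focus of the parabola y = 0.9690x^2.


a = 0.9690
4a = 3.8760
focus = (0, 1/3.8760) = (0, 0.2580)

Focus = (0, 0.2580)


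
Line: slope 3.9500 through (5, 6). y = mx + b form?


y - 6 = 3.9500(x - 5)
y = 3.9500x + 6 - 3.9500*5
y = 3.9500x - 13.7500

y = 3.9500x - 13.7500


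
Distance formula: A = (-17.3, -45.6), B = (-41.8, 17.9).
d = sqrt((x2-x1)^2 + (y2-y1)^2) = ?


dx = -41.8 + 17.3 = -24.5
dy = 17.9 + 45.6 = 63.5
d = sqrt(600.25 + 4032.25) = sqrt(4632.5) = 68.0625

68.0625


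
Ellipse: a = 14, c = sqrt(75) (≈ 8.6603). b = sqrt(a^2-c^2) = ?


b^2 = 14^2 - (sqrt(75))^2 = 196 - 75 = 121
b = sqrt(121) = 11

b = 11


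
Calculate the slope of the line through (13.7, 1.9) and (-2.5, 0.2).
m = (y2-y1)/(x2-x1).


dy = 0.2 - 1.9 = -1.7
dx = -2.5 - 13.7 = -16.2
m = -1.7/(-16.2) = 0.1049

m = 0.1049


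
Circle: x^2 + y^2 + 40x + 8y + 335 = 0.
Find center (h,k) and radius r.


h = -D/2 = -40/2 = -20
k = -E/2 = -8/2 = -4
r^2 = h^2 + k^2 - F = 400 + 16 - 335 = 81
r = 9

Center (-20, -4), radius = 9


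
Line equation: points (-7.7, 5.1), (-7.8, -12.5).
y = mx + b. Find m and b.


m = (-17.6)/(-0.1) = 176.0000
b = y1 - m*x1 = 5.1 - (-17.6*(-7.7))/(-0.1) = 5.1 + 1355.2000 = 1360.3000

y = 176.0000x + 1360.3000


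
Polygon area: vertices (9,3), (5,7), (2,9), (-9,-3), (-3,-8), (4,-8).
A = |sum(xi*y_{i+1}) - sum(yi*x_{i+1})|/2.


sum(xi*y_{i+1}) = 9*7 + 5*9 + 2*(-3) - 9*(-8) - 3*(-8) + 4*3 = 210
sum(yi*x_{i+1}) = 3*5 + 7*2 + 9*(-9) - 3*(-3) - 8*4 - 8*9 = -147
Area = |210 + 147|/2 = 357/2 = 178.5000

178.5000 sq units


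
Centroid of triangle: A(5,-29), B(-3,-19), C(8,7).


Gx = (5- 3+8)/3 = 10/3 = 3.3333
Gy = (-29- 19+7)/3 = -41/3 = -13.6667

G = (3.3333, -13.6667)


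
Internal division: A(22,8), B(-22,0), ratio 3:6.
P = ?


Px = (3*(-22) + 6*22)/9 = 66/9 = 7.3333
Py = (3*0 + 6*8)/9 = 48/9 = 5.3333

P = (7.3333, 5.3333)


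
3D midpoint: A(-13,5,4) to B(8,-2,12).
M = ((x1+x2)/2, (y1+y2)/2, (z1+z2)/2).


Mx = (-13+8)/2 = -2.5000
My = (5- 2)/2 = 1.5000
Mz = (4+12)/2 = 8.0000

M = (-2.5000, 1.5000, 8.0000)


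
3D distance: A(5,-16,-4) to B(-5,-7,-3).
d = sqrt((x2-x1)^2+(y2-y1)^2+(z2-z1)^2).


dx=-10, dy=9, dz=1
d = sqrt(100+81+1) = sqrt(182) = 13.4907

13.4907


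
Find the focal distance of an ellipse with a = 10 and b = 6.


c^2 = 10^2 - 6^2 = 100 - 36 = 64
c = sqrt(64) = 8.0000

c = 8.0000


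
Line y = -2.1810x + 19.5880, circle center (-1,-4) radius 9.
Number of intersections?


Substitute y = -2.1810x + 19.5880: (x+ 1)^2 + (-2.1810x+19.5880+ 4)^2 = 81
Expand to Ax^2 + Bx + C = 0, where b-k = 23.588
A = 1+m^2 = 5.756761
B = 2(m(b-k) - h) = 2(-2.1810*23.588 + 1) = -100.890856
C = h^2 + (b-k)^2 - r^2 = 1 + 556.393744 - 81 = 476.393744
disc = B^2-4AC = 10178.9648 - 10969.9397 = -790.9749
disc < 0

0 intersection points


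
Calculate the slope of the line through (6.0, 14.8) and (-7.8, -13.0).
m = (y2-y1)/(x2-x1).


dy = -13.0 - 14.8 = -27.8
dx = -7.8 - 6.0 = -13.8
m = -27.8/(-13.8) = 2.0145

m = 2.0145


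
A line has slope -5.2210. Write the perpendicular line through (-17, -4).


Perpendicular slope = -1/m1 = -1/(-5.2210) = 0.1915
b2 = y0 - m2*x0 = -4 - 17/(-5.2210) = -4 + 3.2561 = -0.7439

y = 0.1915x - 0.7439


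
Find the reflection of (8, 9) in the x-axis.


Reflection rule for x-axis: (x, -y)
(8, 9) -> (8, -9)

(8, -9)


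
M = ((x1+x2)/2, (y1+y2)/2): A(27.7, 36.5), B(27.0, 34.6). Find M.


Mx = (27.7 + 27.0)/2 = 54.7/2 = 27.3500
My = (36.5 + 34.6)/2 = 71.1/2 = 35.5500

(27.3500, 35.5500)


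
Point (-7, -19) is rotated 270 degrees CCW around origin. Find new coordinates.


cos(270) = 0, sin(270) = -1
x' = -7*0 + 19*(-1) = -19
y' = -7*(-1) - 19*0 = 7

(-19, 7)


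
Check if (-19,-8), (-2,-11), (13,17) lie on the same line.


-19*(-11-17) - 2*(17+ 8) + 13*(-8+ 11)
= 532 - 50 + 39 = 521

No, not collinear (determinant = 521)


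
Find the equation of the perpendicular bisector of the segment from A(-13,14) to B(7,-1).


Midpoint = (-3, 6.5)
Slope of AB = dy/dx = -15/20 = -0.7500
Perp slope = -dx/dy = 20/15 = 1.3333
b = My - (perp slope)*Mx = 6.5 + (20*(-3))/(-15) = 6.5 + 4.0000 = 10.5000

y = 1.3333x + 10.5000


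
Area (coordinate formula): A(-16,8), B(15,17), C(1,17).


-16*(17-17) = 0
15*(17-8) = 135
1*(8-17) = -9
sum = 126
Area = |126|/2 = 63.0000

63.0000 sq units


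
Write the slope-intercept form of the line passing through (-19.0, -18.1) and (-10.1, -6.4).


m = (11.7)/(8.9) = 1.3146
b = y1 - m*x1 = -18.1 - (11.7*(-19.0))/(8.9) = -18.1 + 24.9775 = 6.8775

y = 1.3146x + 6.8775


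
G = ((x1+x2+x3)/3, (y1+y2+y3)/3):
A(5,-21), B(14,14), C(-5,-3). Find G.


Gx = (5+14- 5)/3 = 14/3 = 4.6667
Gy = (-21+14- 3)/3 = -10/3 = -3.3333

G = (4.6667, -3.3333)


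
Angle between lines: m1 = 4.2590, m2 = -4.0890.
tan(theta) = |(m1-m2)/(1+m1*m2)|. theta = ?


m1-m2 = 8.348
1+m1*m2 = -16.415051
tan(theta) = |8.348/(-16.415051)| = 0.508558
theta = arctan(|8.348/(-16.415051)|) = 26.9560 degrees (acute angle)

26.9560 degrees


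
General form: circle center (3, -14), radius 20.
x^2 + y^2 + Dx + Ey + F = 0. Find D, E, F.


(x-3)^2 + (y+ 14)^2 = 20^2
D = -2h = -6, E = -2k = 28
F = h^2+k^2-r^2 = 9+196-400 = -195

D = -6, E = 28, F = -195


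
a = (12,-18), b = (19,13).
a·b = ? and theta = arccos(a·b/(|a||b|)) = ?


a·b = 12*19 - 18*13 = 228 - 234 = -6
|a| = sqrt(144+324) = 21.6333
|b| = sqrt(361+169) = 23.0217
cos(theta) = -6/(sqrt(468)*sqrt(530)) = -6/sqrt(248040) = -0.012047
theta = arccos(-6/sqrt(248040)) = 90.6903 degrees

a·b = -6, theta = 90.6903 deg


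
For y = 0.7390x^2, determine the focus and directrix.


a = 0.7390
1/(4a) = 0.3383
Focus = (0, 0.3383)
Directrix: y = -0.3383

Focus = (0, 0.3383), Directrix: y = -0.3383


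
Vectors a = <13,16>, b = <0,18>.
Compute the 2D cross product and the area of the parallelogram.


cross = 13*18 - 16*0 = 234 - 0 = 234
Parallelogram area = |234| = 234

cross = 234, parallelogram area = 234


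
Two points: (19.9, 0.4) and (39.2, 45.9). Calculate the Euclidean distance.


dx = 39.2 - 19.9 = 19.3
dy = 45.9 - 0.4 = 45.5
d = sqrt(372.49 + 2070.25) = sqrt(2442.74) = 49.4241

49.4241


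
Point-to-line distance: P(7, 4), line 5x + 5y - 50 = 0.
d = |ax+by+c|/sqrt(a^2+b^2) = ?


|5*7 + 5*4 - 50| = |5| = 5
sqrt(25 + 25) = sqrt(50) = 7.0711
d = 5/sqrt(50) = 0.7071

0.7071


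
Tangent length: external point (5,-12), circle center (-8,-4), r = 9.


d = sqrt((5+ 8)^2 + (-12+ 4)^2) = sqrt(169+64) = 15.2643
L = sqrt(233.0000 - 81) = sqrt(152.0000) = 12.3288

12.3288


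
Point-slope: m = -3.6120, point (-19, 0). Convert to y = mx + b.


y - 0 = -3.6120(x + 19)
y = -3.6120x + 0 + 3.6120*(-19)
y = -3.6120x - 68.6280

y = -3.6120x - 68.6280


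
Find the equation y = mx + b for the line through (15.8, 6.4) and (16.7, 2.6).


m = (-3.8)/(0.9) = -4.2222
b = y1 - m*x1 = 6.4 - (-3.8*15.8)/(0.9) = 6.4 + 66.7111 = 73.1111

y = -4.2222x + 73.1111


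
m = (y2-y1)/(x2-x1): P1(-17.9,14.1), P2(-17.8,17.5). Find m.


dy = 17.5 - 14.1 = 3.4
dx = -17.8 + 17.9 = 0.1
m = 3.4/0.1 = 34.0000

m = 34.0000


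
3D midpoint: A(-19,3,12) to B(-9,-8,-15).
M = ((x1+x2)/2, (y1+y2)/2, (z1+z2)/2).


Mx = (-19- 9)/2 = -14.0000
My = (3- 8)/2 = -2.5000
Mz = (12- 15)/2 = -1.5000

M = (-14.0000, -2.5000, -1.5000)


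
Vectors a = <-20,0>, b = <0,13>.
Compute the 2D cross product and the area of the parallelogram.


cross = -20*13 - 0*0 = -260 - 0 = -260
Parallelogram area = |-260| = 260

cross = -260, parallelogram area = 260


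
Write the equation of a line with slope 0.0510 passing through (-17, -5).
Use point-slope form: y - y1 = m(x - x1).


y + 5 = 0.0510(x + 17)
y = 0.0510x - 5 - 0.0510*(-17)
y = 0.0510x - 4.1330

y = 0.0510x - 4.1330


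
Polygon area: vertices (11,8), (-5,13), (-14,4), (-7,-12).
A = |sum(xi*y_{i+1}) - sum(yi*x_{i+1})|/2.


sum(xi*y_{i+1}) = 11*13 - 5*4 - 14*(-12) - 7*8 = 235
sum(yi*x_{i+1}) = 8*(-5) + 13*(-14) + 4*(-7) - 12*11 = -382
Area = |235 + 382|/2 = 617/2 = 308.5000

308.5000 sq units


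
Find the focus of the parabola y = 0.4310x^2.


a = 0.4310
4a = 1.7240
focus = (0, 1/1.7240) = (0, 0.5800)

Focus = (0, 0.5800)


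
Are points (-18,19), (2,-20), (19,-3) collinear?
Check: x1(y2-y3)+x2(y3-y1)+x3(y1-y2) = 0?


-18*(-20+ 3) + 2*(-3-19) + 19*(19+ 20)
= 306 - 44 + 741 = 1003

No, not collinear (determinant = 1003)


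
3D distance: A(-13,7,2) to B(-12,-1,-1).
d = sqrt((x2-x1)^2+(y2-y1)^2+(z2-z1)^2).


dx=1, dy=-8, dz=-3
d = sqrt(1+64+9) = sqrt(74) = 8.6023

8.6023


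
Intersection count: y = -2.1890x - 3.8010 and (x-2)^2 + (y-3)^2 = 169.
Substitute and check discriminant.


Substitute y = -2.1890x - 3.8010: (x-2)^2 + (-2.1890x- 3.8010-3)^2 = 169
Expand to Ax^2 + Bx + C = 0, where b-k = -6.801
A = 1+m^2 = 5.791721
B = 2(m(b-k) - h) = 2(-2.1890*(-6.801) - 2) = 25.774778
C = h^2 + (b-k)^2 - r^2 = 4 + 46.253601 - 169 = -118.746399
disc = B^2-4AC = 664.3392 + 2750.9841 = 3415.3233
disc > 0

2 intersection points


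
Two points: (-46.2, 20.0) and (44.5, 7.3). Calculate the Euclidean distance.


dx = 44.5 + 46.2 = 90.7
dy = 7.3 - 20.0 = -12.7
d = sqrt(8226.49 + 161.29) = sqrt(8387.78) = 91.5848

91.5848


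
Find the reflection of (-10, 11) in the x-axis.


Reflection rule for x-axis: (x, -y)
(-10, 11) -> (-10, -11)

(-10, -11)


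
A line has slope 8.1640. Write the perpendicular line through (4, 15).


Perpendicular slope = -1/m1 = -1/8.1640 = -0.1225
b2 = y0 - m2*x0 = 15 + 4/8.1640 = 15 + 0.4900 = 15.4900

y = -0.1225x + 15.4900


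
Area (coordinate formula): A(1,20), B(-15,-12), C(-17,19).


1*(-12-19) = -31
-15*(19-20) = 15
-17*(20+ 12) = -544
sum = -560
Area = |-560|/2 = 280.0000

280.0000 sq units


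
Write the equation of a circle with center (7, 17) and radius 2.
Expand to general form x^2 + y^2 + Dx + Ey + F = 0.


(x-7)^2 + (y-17)^2 = 2^2
D = -2h = -14, E = -2k = -34
F = h^2+k^2-r^2 = 49+289-4 = 334

x^2 + y^2 - 14x - 34y + 334 = 0


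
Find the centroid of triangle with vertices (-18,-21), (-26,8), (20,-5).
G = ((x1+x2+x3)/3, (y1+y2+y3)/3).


Gx = (-18- 26+20)/3 = -24/3 = -8.0000
Gy = (-21+8- 5)/3 = -18/3 = -6.0000

G = (-8.0000, -6.0000)


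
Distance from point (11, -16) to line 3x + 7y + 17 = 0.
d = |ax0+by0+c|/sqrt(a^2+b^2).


|3*11 + 7*(-16) + 17| = |-62| = 62
sqrt(9 + 49) = sqrt(58) = 7.6158
d = 62/sqrt(58) = 8.1410

8.1410


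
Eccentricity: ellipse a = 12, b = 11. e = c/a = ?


c = sqrt(144-121) = sqrt(23) = 4.7958
e = c/a = sqrt(23)/12 = 0.3997

e = 0.3997


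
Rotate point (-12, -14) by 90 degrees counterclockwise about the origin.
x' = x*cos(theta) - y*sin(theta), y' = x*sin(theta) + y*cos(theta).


cos(90) = 0, sin(90) = 1
x' = -12*0 + 14*1 = 14
y' = -12*1 - 14*0 = -12

(14, -12)


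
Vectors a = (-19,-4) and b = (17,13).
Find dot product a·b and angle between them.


a·b = -19*17 - 4*13 = -323 - 52 = -375
|a| = sqrt(361+16) = 19.4165
|b| = sqrt(289+169) = 21.4009
cos(theta) = -375/(sqrt(377)*sqrt(458)) = -375/sqrt(172666) = -0.902460
theta = arccos(-375/sqrt(172666)) = 154.4833 degrees

a·b = -375, theta = 154.4833 deg


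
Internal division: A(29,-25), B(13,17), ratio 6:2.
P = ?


Px = (6*13 + 2*29)/8 = 136/8 = 17.0000
Py = (6*17 + 2*(-25))/8 = 52/8 = 6.5000

P = (17.0000, 6.5000)


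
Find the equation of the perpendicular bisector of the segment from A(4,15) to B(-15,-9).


Midpoint = (-5.5, 3)
Slope of AB = dy/dx = -24/(-19) = 1.2632
Perp slope = -dx/dy = -19/24 = -0.7917
b = My - (perp slope)*Mx = 3 + (-19*(-5.5))/(-24) = 3 - 4.3542 = -1.3542

y = -0.7917x - 1.3542


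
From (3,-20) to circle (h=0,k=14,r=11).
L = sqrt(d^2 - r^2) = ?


d = sqrt((3-0)^2 + (-20-14)^2) = sqrt(9+1156) = 34.1321
L = sqrt(1165.0000 - 121) = sqrt(1044.0000) = 32.3110

32.3110


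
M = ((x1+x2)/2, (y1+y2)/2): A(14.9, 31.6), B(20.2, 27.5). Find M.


Mx = (14.9 + 20.2)/2 = 35.1/2 = 17.5500
My = (31.6 + 27.5)/2 = 59.1/2 = 29.5500

(17.5500, 29.5500)


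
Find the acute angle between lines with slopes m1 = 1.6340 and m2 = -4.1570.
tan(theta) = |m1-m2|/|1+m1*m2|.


m1-m2 = 5.791
1+m1*m2 = -5.792538
tan(theta) = |5.791/(-5.792538)| = 0.999734
theta = arctan(|5.791/(-5.792538)|) = 44.9924 degrees (acute angle)

44.9924 degrees


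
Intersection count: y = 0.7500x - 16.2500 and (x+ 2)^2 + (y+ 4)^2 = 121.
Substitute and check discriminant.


Substitute y = 0.7500x - 16.2500: (x+ 2)^2 + (0.7500x- 16.2500+ 4)^2 = 121
Expand to Ax^2 + Bx + C = 0, where b-k = -12.25
A = 1+m^2 = 1.5625
B = 2(m(b-k) - h) = 2(0.7500*(-12.25) + 2) = -14.375
C = h^2 + (b-k)^2 - r^2 = 4 + 150.0625 - 121 = 33.0625
disc = B^2-4AC = 206.6406 - 206.6406 = 0
disc = 0

1 intersection point (tangent)


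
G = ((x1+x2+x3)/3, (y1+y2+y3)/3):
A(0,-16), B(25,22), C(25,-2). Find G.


Gx = (0+25+25)/3 = 50/3 = 16.6667
Gy = (-16+22- 2)/3 = 4/3 = 1.3333

G = (16.6667, 1.3333)


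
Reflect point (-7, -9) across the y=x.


Reflection rule for y=x: (y, x)
(-7, -9) -> (-9, -7)

(-9, -7)


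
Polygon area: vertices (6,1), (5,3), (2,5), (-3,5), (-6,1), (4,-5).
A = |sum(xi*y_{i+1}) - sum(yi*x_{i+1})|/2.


sum(xi*y_{i+1}) = 6*3 + 5*5 + 2*5 - 3*1 - 6*(-5) + 4*1 = 84
sum(yi*x_{i+1}) = 1*5 + 3*2 + 5*(-3) + 5*(-6) + 1*4 - 5*6 = -60
Area = |84 + 60|/2 = 144/2 = 72.0000

72.0000 sq units


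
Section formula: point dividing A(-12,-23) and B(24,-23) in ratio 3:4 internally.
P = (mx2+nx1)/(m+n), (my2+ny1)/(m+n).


Px = (3*24 + 4*(-12))/7 = 24/7 = 3.4286
Py = (3*(-23) + 4*(-23))/7 = -161/7 = -23.0000

P = (3.4286, -23.0000)


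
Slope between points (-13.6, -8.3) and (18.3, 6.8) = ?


dy = 6.8 + 8.3 = 15.1
dx = 18.3 + 13.6 = 31.9
m = 15.1/31.9 = 0.4734

m = 0.4734


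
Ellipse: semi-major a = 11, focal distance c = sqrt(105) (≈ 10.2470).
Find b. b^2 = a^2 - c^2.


b^2 = 11^2 - (sqrt(105))^2 = 121 - 105 = 16
b = sqrt(16) = 4

b = 4


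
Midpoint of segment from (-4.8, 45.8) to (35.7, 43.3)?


Mx = (-4.8 + 35.7)/2 = 30.9/2 = 15.4500
My = (45.8 + 43.3)/2 = 89.1/2 = 44.5500

(15.4500, 44.5500)


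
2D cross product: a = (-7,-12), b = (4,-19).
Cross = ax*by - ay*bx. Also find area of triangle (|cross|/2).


cross = -7*(-19) + 12*4 = 133 + 48 = 181
Triangle area = |181|/2 = 181/2 = 90.5000

cross = 181, triangle area = 90.5000


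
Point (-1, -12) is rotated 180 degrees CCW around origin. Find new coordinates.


cos(180) = -1, sin(180) = 0
x' = -1*(-1) + 12*0 = 1
y' = -1*0 - 12*(-1) = 12

(1, 12)


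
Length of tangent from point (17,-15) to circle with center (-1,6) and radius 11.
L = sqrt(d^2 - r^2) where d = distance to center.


d = sqrt((17+ 1)^2 + (-15-6)^2) = sqrt(324+441) = 27.6586
L = sqrt(765.0000 - 121) = sqrt(644.0000) = 25.3772

25.3772


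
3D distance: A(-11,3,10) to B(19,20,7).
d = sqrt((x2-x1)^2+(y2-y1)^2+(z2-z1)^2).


dx=30, dy=17, dz=-3
d = sqrt(900+289+9) = sqrt(1198) = 34.6121

34.6121


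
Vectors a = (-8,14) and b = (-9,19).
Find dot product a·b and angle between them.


a·b = -8*(-9) + 14*19 = 72 + 266 = 338
|a| = sqrt(64+196) = 16.1245
|b| = sqrt(81+361) = 21.0238
cos(theta) = 338/(sqrt(260)*sqrt(442)) = 338/sqrt(114920) = 0.997054
theta = arccos(338/sqrt(114920)) = 4.3987 degrees

a·b = 338, theta = 4.3987 deg


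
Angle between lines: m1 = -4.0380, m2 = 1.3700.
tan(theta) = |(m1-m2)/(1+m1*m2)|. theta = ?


m1-m2 = -5.408
1+m1*m2 = -4.53206
tan(theta) = |-5.408/(-4.53206)| = 1.193276
theta = arctan(|-5.408/(-4.53206)|) = 50.0360 degrees (acute angle)

50.0360 degrees


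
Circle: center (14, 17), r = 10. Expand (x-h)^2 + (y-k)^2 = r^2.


(x-14)^2 + (y-17)^2 = 10^2
D = -2h = -28, E = -2k = -34
F = h^2+k^2-r^2 = 196+289-100 = 385

x^2 + y^2 - 28x - 34y + 385 = 0


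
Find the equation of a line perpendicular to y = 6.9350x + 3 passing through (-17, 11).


Perpendicular slope = -1/m1 = -1/6.9350 = -0.1442
b2 = y0 - m2*x0 = 11 - 17/6.9350 = 11 - 2.4513 = 8.5487

y = -0.1442x + 8.5487


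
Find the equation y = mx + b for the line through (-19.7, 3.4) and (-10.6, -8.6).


m = (-12.0)/(9.1) = -1.3187
b = y1 - m*x1 = 3.4 - (-12.0*(-19.7))/(9.1) = 3.4 - 25.9780 = -22.5780

y = -1.3187x - 22.5780


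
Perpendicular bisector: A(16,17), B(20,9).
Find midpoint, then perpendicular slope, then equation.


Midpoint = (18, 13)
Slope of AB = dy/dx = -8/4 = -2.0000
Perp slope = -dx/dy = 4/8 = 0.5000
b = My - (perp slope)*Mx = 13 + (4*18)/(-8) = 13 - 9.0000 = 4.0000

y = 0.5000x + 4.0000


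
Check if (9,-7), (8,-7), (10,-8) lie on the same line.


9*(-7+ 8) + 8*(-8+ 7) + 10*(-7+ 7)
= 9 - 8 + 0 = 1

No, not collinear (determinant = 1)


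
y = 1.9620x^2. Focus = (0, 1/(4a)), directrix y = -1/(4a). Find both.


a = 1.9620
1/(4a) = 0.1274
Focus = (0, 0.1274)
Directrix: y = -0.1274

Focus = (0, 0.1274), Directrix: y = -0.1274


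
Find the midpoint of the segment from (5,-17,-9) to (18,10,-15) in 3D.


Mx = (5+18)/2 = 11.5000
My = (-17+10)/2 = -3.5000
Mz = (-9- 15)/2 = -12.0000

M = (11.5000, -3.5000, -12.0000)


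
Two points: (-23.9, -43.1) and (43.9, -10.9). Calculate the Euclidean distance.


dx = 43.9 + 23.9 = 67.8
dy = -10.9 + 43.1 = 32.2
d = sqrt(4596.84 + 1036.84) = sqrt(5633.68) = 75.0578

75.0578


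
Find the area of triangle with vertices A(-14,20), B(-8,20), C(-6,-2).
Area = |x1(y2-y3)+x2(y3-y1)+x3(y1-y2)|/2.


-14*(20+ 2) = -308
-8*(-2-20) = 176
-6*(20-20) = 0
sum = -132
Area = |-132|/2 = 66.0000

66.0000 sq units


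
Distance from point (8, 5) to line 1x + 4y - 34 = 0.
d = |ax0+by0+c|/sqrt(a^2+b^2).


|1*8 + 4*5 - 34| = |-6| = 6
sqrt(1 + 16) = sqrt(17) = 4.1231
d = 6/sqrt(17) = 1.4552

1.4552


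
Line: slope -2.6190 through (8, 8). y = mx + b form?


y - 8 = -2.6190(x - 8)
y = -2.6190x + 8 + 2.6190*8
y = -2.6190x + 28.9520

y = -2.6190x + 28.9520


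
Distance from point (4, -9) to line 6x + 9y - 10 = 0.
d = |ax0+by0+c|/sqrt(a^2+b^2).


|6*4 + 9*(-9) - 10| = |-67| = 67
sqrt(36 + 81) = sqrt(117) = 10.8167
d = 67/sqrt(117) = 6.1942

6.1942


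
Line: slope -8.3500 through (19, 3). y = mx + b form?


y - 3 = -8.3500(x - 19)
y = -8.3500x + 3 + 8.3500*19
y = -8.3500x + 161.6500

y = -8.3500x + 161.6500


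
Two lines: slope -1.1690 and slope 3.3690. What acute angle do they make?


m1-m2 = -4.538
1+m1*m2 = -2.938361
tan(theta) = |-4.538/(-2.938361)| = 1.544398
theta = arctan(|-4.538/(-2.938361)|) = 57.0769 degrees (acute angle)

57.0769 degrees
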